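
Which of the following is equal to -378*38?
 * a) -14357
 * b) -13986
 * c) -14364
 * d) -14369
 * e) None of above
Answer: c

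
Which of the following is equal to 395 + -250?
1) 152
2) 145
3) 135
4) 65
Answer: 2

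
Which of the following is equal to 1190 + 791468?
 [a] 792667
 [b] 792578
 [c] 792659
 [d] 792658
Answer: d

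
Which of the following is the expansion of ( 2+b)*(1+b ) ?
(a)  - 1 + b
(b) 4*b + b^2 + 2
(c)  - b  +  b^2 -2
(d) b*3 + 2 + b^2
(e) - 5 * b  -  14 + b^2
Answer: d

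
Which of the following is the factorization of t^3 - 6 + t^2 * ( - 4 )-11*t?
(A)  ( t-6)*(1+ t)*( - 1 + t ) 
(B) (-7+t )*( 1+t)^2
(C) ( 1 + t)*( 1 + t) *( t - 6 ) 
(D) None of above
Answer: C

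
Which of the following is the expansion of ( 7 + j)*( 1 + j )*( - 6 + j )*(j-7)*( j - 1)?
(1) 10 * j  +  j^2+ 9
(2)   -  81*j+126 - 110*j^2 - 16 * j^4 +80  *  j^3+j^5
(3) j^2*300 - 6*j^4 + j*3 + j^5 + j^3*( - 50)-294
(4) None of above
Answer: 4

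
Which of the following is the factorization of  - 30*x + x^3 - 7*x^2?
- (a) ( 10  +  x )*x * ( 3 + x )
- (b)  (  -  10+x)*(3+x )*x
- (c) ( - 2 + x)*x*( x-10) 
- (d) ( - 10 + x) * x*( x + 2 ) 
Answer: b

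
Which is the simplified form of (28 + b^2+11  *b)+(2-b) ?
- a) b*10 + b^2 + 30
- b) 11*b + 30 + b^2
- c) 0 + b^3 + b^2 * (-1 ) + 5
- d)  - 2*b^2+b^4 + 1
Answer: a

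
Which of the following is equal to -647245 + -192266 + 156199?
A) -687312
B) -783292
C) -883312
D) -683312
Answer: D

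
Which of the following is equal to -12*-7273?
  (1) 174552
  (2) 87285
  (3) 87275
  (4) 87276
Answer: 4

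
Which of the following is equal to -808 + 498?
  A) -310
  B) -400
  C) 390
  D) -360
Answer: A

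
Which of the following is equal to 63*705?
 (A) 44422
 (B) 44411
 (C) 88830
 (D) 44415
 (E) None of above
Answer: D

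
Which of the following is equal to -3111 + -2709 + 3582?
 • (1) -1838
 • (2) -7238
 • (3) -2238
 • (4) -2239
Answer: 3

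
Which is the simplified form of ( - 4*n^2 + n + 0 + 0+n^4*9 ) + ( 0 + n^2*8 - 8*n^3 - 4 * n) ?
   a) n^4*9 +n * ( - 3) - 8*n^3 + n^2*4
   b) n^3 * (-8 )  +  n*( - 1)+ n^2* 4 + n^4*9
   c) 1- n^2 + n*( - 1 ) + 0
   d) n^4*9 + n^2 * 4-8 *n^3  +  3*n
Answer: a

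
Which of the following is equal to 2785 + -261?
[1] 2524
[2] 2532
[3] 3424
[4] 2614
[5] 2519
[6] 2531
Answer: 1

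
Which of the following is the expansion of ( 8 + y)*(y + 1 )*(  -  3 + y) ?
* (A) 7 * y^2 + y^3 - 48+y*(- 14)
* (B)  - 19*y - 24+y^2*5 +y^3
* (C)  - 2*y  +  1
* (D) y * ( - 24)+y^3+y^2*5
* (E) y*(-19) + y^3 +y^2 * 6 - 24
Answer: E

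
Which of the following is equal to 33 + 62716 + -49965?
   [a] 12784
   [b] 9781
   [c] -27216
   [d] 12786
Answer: a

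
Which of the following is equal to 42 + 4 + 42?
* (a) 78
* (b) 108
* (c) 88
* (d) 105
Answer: c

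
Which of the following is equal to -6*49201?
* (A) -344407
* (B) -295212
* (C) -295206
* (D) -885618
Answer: C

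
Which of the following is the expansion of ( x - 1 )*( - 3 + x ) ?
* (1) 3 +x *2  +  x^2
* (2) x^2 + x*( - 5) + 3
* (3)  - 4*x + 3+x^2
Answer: 3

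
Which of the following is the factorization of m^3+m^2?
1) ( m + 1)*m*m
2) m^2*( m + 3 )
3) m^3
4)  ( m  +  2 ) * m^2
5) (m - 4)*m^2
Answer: 1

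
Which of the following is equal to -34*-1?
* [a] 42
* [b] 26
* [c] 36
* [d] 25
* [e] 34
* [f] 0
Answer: e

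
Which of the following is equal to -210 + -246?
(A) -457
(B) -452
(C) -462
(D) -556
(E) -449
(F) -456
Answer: F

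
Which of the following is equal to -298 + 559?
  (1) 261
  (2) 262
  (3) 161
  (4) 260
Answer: 1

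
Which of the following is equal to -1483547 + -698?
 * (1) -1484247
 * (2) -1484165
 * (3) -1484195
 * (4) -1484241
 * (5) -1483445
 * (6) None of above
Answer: 6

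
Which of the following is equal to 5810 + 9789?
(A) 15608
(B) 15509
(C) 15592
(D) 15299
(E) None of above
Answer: E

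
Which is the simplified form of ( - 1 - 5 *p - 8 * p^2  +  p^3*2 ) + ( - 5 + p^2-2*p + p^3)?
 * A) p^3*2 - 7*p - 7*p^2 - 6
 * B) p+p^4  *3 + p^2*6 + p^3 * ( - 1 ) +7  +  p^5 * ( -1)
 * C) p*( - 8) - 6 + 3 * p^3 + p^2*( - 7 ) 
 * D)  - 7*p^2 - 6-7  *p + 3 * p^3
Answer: D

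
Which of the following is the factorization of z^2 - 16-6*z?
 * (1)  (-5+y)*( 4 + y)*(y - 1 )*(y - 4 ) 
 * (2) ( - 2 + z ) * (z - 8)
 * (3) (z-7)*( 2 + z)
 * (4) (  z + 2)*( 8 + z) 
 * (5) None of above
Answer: 5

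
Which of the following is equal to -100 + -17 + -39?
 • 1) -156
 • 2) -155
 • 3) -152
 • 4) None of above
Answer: 1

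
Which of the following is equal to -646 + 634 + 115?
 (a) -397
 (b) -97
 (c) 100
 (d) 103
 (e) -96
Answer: d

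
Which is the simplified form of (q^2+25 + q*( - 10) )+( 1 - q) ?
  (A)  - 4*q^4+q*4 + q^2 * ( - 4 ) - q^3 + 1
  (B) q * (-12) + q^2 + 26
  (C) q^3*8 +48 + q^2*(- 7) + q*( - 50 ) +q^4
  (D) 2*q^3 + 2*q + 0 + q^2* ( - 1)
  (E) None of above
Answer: E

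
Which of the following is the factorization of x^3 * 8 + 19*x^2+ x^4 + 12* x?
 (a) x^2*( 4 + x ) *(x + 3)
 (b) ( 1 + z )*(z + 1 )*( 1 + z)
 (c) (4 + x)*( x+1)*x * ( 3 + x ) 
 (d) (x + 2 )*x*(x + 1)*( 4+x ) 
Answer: c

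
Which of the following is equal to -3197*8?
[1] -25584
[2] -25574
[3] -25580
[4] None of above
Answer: 4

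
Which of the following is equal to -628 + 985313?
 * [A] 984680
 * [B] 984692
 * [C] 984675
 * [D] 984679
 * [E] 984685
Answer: E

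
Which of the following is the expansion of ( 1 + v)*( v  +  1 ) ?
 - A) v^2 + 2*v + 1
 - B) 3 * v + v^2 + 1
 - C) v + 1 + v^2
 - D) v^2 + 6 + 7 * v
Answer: A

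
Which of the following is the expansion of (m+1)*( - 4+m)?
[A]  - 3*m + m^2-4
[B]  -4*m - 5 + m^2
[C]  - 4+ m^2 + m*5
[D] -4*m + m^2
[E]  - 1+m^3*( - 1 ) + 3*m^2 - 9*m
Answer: A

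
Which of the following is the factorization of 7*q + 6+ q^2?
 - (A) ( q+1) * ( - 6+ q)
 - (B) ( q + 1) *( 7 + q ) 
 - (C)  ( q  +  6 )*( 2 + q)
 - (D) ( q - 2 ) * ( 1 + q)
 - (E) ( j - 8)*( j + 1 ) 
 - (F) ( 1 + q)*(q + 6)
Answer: F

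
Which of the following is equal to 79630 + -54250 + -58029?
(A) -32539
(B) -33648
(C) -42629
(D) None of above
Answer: D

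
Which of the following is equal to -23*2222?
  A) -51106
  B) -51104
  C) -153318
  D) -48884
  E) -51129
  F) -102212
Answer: A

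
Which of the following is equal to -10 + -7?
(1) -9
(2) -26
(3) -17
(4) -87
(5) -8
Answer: 3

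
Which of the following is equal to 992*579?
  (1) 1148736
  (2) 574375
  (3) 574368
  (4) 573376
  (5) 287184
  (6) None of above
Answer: 3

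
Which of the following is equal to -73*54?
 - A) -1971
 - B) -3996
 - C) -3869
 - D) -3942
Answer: D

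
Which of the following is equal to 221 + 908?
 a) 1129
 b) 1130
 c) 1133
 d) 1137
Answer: a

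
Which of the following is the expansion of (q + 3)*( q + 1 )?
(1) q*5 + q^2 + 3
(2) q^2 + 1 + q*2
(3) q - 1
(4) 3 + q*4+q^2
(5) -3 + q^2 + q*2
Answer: 4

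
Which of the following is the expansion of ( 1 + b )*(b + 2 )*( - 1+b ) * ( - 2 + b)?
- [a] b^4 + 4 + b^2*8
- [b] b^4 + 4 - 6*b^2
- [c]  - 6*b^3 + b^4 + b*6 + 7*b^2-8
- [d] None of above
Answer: d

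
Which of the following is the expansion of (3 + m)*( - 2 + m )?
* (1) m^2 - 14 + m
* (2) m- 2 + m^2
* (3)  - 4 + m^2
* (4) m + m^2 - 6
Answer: 4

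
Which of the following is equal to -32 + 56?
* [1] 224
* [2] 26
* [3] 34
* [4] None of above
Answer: 4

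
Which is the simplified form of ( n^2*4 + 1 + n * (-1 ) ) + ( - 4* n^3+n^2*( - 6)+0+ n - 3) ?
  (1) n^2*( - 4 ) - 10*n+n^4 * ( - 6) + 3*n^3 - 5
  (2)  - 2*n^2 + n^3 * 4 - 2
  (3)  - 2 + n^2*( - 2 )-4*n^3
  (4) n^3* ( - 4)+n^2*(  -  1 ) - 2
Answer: 3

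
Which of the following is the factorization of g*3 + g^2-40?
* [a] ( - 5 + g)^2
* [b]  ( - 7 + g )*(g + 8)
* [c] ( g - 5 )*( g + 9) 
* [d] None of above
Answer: d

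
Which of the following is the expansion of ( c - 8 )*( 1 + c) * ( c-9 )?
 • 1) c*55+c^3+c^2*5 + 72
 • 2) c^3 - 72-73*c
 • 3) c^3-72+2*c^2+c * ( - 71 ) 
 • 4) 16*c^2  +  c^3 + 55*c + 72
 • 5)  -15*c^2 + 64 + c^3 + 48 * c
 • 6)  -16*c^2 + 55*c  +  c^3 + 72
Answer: 6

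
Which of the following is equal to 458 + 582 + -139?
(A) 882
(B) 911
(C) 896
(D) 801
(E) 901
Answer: E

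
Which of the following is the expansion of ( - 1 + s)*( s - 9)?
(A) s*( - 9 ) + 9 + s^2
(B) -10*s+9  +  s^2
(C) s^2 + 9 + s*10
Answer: B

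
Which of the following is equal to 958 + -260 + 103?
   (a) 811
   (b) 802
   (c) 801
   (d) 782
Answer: c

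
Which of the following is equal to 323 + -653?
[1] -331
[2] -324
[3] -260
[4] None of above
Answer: 4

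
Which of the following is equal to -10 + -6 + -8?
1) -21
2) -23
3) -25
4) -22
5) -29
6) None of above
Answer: 6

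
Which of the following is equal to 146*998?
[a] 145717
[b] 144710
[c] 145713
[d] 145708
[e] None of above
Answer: d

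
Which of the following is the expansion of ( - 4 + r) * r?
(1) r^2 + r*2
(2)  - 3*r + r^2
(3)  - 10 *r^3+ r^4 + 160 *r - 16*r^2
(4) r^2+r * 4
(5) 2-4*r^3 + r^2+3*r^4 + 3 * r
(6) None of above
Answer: 6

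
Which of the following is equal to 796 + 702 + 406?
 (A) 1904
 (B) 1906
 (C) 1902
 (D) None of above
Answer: A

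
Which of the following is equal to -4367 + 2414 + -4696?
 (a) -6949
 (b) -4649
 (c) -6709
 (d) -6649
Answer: d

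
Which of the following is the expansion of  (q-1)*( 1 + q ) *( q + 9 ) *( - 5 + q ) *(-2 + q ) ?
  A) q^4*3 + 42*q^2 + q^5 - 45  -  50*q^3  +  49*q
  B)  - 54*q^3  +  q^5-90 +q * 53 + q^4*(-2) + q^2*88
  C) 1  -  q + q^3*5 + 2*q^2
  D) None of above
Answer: D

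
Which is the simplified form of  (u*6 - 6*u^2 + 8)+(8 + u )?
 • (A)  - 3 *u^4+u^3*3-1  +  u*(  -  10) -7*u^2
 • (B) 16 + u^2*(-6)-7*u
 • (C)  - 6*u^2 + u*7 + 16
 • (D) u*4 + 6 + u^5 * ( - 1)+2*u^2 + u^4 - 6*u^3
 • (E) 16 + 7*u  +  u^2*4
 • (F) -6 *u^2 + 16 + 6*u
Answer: C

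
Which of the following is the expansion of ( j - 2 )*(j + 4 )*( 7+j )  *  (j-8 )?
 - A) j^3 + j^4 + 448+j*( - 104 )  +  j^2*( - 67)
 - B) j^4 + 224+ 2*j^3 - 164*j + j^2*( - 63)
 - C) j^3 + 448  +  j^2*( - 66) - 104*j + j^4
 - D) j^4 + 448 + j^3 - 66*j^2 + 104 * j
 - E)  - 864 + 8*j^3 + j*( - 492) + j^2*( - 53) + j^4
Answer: C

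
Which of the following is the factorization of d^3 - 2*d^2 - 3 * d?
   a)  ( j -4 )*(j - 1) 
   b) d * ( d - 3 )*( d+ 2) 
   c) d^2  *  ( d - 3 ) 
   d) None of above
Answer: d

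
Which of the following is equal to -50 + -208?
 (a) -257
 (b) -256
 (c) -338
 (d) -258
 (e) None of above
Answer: d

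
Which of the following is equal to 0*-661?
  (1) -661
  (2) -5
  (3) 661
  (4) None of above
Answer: 4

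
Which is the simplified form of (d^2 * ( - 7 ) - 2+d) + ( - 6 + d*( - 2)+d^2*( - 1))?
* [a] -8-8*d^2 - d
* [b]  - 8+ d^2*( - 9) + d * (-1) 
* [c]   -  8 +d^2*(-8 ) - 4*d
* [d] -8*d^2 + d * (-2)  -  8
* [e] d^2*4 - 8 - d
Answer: a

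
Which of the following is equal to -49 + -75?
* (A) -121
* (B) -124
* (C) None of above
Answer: B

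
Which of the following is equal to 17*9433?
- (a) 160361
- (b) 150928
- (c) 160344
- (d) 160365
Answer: a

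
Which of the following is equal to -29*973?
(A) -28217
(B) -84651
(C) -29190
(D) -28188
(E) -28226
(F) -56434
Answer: A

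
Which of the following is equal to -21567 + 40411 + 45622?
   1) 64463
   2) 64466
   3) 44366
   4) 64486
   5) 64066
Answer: 2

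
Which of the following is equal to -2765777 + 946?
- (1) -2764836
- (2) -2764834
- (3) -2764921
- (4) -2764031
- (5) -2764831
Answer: 5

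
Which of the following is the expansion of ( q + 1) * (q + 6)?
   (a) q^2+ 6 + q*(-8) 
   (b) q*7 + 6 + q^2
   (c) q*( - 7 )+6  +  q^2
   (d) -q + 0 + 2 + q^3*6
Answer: b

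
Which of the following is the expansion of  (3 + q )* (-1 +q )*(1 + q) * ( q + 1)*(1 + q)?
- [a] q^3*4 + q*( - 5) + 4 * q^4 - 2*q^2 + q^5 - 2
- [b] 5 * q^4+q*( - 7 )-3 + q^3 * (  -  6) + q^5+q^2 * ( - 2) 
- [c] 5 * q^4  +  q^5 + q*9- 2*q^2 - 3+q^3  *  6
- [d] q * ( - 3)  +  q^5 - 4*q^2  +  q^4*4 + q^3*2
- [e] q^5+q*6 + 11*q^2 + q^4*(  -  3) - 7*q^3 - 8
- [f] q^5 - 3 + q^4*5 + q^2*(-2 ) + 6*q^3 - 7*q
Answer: f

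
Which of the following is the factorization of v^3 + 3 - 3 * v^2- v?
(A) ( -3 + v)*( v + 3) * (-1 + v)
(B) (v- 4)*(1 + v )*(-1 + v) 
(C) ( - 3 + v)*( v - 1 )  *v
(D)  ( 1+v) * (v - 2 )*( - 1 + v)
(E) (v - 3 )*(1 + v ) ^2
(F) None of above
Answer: F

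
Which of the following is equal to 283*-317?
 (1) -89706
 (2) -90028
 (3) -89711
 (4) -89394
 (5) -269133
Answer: 3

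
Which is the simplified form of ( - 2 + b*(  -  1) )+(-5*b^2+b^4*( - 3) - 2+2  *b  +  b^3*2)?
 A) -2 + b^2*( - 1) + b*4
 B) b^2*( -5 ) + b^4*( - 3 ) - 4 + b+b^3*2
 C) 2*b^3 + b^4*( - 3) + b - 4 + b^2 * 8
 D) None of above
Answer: B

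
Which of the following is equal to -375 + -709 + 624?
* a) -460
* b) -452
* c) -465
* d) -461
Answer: a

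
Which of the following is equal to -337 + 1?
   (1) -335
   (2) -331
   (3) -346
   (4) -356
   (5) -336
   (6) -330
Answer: 5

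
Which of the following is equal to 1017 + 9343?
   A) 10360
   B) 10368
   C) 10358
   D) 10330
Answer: A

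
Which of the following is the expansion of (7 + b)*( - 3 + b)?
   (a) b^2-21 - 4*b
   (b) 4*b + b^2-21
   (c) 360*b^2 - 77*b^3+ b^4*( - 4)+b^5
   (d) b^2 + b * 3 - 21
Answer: b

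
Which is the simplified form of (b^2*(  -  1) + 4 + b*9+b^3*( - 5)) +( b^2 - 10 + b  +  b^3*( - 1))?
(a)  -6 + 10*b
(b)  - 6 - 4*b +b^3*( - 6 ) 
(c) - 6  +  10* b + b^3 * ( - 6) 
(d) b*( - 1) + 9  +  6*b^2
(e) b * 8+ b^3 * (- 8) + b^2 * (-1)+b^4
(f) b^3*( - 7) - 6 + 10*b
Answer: c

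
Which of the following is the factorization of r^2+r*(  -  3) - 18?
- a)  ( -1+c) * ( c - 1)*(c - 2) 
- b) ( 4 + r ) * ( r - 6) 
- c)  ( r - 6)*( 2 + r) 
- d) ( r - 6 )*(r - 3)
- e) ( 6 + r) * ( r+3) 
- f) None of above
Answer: f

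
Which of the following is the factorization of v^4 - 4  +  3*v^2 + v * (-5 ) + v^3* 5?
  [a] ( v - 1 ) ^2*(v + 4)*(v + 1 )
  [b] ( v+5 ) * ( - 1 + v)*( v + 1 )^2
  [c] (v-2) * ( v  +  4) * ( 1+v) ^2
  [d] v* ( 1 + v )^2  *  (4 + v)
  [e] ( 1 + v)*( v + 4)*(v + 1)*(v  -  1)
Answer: e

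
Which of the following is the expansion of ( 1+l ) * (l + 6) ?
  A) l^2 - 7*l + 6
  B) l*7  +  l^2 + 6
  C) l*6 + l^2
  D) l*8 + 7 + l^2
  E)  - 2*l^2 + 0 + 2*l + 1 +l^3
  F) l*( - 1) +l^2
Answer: B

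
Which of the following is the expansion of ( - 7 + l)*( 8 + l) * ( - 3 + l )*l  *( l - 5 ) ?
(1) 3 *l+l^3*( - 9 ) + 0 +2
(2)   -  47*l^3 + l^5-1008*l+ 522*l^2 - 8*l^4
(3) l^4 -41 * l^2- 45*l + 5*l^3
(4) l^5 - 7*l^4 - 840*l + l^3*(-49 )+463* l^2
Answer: 4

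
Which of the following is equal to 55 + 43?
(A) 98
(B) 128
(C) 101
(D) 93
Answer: A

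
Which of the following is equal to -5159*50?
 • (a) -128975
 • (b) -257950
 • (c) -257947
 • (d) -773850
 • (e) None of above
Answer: b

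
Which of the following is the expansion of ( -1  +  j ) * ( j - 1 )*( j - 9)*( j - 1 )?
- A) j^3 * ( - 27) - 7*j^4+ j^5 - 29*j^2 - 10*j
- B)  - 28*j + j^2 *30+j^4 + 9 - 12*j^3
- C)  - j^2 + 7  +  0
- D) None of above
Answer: B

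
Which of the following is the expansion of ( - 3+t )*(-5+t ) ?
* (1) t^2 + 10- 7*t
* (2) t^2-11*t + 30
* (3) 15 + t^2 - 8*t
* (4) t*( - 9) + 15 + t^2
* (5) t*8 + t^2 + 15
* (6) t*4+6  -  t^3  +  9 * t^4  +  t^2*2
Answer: 3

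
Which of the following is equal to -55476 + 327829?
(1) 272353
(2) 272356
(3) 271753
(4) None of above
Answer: 1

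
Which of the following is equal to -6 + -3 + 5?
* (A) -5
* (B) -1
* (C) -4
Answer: C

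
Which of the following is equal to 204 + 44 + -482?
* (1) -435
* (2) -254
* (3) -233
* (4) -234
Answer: 4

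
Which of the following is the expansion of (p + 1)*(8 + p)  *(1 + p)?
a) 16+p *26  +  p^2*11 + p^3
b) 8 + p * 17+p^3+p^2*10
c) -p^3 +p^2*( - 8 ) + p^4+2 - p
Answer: b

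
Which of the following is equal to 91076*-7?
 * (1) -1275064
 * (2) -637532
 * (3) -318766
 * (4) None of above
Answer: 2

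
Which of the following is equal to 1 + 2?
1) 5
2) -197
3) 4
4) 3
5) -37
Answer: 4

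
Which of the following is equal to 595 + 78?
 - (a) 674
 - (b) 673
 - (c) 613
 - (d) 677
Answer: b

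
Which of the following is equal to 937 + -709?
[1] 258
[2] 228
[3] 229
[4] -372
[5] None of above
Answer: 2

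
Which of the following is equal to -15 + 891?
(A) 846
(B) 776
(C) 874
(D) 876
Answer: D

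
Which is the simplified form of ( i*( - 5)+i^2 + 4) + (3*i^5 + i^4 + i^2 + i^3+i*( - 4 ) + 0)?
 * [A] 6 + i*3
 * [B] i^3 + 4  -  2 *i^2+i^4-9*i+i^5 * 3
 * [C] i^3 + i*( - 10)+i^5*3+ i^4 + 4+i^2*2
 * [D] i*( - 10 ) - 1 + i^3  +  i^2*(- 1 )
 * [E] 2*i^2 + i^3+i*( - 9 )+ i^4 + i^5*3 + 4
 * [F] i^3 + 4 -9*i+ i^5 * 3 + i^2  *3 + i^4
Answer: E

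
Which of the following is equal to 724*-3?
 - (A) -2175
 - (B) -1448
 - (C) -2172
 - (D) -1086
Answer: C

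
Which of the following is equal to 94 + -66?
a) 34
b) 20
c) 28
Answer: c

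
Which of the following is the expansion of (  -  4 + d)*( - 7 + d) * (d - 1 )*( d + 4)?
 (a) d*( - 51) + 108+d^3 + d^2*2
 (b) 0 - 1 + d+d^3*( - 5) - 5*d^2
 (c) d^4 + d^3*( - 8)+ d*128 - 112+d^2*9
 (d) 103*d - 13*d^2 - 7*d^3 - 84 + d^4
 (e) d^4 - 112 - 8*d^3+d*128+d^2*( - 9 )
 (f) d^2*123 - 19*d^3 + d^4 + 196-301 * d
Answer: e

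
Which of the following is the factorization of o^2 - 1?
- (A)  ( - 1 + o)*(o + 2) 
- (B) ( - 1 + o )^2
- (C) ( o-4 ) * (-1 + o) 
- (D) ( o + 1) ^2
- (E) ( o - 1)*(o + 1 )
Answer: E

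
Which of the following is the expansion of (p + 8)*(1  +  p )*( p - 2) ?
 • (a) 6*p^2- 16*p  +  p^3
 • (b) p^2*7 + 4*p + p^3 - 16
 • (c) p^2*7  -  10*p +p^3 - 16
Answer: c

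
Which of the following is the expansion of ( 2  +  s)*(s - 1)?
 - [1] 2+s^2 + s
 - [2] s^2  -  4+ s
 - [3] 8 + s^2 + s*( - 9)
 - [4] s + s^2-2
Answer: 4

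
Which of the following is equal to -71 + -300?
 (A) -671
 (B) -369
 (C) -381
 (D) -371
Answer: D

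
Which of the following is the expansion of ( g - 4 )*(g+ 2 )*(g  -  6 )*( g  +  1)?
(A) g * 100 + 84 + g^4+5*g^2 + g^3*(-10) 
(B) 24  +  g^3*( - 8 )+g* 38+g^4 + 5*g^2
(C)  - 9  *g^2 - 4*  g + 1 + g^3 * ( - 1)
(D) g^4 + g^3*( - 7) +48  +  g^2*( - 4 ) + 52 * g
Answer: D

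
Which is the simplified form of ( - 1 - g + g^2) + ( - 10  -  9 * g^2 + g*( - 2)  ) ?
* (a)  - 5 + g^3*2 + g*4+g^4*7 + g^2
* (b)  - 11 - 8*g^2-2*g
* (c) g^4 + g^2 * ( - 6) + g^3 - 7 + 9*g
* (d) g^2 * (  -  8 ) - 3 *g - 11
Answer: d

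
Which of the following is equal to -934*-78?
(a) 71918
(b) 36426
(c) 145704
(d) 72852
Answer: d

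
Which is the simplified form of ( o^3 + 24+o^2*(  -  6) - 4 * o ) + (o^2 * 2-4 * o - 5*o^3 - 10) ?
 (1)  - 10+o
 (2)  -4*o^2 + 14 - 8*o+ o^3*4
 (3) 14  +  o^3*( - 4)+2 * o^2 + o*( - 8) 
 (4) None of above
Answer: 4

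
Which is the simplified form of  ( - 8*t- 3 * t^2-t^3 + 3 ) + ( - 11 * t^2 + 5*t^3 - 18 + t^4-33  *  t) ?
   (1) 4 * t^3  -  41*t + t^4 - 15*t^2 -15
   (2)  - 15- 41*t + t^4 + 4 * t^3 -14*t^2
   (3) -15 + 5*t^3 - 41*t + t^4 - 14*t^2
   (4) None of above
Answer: 2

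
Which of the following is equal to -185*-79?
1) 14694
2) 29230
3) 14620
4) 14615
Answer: 4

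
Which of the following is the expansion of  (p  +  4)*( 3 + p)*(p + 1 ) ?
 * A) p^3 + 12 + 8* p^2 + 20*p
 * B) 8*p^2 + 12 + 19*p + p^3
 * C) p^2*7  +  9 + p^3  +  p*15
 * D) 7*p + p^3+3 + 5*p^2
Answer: B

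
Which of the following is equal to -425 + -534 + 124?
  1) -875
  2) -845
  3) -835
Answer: 3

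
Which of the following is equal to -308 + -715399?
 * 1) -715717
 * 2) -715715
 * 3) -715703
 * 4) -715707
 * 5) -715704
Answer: 4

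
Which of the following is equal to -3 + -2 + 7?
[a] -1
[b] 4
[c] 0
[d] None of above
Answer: d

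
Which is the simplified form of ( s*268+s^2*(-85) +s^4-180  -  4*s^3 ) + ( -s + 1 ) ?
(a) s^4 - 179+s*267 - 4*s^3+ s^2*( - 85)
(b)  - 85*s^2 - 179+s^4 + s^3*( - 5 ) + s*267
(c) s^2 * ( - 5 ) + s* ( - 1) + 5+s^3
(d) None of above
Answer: a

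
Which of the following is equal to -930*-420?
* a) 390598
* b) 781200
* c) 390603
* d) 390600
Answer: d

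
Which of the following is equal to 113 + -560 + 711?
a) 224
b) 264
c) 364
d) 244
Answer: b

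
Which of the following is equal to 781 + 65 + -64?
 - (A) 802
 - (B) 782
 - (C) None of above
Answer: B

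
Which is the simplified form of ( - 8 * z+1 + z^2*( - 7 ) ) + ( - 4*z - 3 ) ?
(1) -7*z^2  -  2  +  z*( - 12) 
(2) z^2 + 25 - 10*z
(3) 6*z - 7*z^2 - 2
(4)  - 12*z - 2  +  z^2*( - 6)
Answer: 1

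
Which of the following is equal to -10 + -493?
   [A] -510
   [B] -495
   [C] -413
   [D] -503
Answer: D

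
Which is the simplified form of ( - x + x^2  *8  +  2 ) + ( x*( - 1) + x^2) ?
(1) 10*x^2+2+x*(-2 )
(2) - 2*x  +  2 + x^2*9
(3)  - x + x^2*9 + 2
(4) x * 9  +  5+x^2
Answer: 2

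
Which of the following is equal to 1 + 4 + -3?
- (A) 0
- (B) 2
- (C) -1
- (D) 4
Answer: B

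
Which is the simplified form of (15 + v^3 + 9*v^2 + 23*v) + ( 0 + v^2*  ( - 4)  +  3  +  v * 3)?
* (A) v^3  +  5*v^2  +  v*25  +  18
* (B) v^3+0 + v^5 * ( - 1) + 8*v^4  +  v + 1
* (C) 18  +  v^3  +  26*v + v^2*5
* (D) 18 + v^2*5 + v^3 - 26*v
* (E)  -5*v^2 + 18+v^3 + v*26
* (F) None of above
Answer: C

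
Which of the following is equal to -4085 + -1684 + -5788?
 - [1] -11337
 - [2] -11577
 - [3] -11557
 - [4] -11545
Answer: 3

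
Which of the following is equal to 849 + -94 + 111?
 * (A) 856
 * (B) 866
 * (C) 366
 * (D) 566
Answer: B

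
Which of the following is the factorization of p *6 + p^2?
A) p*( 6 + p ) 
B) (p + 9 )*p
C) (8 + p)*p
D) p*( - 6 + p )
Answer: A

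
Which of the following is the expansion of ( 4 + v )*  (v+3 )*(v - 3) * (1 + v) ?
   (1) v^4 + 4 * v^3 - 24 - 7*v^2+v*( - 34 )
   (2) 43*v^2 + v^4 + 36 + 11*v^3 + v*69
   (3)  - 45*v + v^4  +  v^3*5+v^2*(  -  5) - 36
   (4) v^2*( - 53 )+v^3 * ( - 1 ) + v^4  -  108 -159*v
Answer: 3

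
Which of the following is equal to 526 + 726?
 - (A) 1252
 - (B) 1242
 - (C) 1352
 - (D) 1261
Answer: A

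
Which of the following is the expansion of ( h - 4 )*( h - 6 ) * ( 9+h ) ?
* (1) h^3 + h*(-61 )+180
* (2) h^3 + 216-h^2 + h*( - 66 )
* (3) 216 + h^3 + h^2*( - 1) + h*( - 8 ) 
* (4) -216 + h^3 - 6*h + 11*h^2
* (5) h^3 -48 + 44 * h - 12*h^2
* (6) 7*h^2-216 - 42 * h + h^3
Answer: 2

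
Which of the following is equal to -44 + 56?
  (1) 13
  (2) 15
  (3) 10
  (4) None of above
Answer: 4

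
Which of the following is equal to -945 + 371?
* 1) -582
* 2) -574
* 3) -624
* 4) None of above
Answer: 2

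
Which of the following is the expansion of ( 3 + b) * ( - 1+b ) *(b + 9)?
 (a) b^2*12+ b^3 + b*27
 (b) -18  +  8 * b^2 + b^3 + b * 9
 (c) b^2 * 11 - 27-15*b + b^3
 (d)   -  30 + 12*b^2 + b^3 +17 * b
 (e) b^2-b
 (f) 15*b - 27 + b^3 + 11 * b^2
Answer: f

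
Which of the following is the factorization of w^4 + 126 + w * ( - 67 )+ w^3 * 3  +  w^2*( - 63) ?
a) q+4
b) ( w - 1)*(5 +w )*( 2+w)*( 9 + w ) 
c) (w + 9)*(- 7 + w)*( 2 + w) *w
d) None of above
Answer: d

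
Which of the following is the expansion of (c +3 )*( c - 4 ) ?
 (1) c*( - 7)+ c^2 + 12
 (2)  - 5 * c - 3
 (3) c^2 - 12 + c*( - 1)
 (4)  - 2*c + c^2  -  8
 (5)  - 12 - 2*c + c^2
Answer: 3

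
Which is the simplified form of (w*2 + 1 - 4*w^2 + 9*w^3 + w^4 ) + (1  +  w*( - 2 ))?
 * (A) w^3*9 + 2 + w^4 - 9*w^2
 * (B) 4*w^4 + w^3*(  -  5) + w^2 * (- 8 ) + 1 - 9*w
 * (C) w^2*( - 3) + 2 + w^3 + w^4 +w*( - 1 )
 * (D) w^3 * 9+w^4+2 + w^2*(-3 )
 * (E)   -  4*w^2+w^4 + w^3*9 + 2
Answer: E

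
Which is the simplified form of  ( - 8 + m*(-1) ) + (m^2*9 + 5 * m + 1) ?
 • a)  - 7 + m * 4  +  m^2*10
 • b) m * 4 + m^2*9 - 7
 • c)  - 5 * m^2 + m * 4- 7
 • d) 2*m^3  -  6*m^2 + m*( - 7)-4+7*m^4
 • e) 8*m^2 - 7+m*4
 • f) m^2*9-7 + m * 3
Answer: b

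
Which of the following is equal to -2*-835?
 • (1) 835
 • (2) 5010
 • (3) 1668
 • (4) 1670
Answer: 4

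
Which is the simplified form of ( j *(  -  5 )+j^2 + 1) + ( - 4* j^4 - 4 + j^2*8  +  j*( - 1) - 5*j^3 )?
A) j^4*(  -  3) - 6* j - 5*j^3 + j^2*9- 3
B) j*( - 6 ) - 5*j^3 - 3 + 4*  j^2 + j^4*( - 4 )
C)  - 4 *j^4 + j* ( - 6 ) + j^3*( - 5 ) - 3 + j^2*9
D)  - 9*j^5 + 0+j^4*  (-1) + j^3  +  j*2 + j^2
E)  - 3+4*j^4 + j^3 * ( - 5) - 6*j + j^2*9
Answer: C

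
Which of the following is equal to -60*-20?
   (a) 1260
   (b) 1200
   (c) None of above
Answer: b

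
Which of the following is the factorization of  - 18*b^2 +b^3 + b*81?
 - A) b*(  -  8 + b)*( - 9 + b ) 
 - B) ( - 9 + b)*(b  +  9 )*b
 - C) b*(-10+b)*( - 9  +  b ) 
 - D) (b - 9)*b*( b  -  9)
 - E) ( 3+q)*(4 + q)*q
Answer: D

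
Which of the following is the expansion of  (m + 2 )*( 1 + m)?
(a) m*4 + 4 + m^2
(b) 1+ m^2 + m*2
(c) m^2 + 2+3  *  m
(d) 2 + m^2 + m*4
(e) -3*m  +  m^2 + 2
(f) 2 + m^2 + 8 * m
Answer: c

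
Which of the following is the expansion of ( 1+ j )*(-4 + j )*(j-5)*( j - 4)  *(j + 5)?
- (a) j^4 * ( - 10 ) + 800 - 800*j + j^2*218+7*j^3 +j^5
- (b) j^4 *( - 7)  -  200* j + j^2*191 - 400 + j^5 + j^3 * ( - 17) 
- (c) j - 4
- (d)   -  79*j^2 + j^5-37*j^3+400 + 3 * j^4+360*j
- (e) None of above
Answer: b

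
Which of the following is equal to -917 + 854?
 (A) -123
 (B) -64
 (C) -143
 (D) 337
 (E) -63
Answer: E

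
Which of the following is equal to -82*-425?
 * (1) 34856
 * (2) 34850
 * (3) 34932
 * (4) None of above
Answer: 2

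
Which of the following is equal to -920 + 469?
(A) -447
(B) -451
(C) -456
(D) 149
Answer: B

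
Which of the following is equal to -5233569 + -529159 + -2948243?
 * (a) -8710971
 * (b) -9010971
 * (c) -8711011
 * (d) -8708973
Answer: a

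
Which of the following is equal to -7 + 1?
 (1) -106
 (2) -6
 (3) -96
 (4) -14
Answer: 2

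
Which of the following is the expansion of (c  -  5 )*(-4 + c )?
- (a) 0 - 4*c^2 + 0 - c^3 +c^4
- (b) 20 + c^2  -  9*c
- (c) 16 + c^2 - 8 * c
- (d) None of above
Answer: b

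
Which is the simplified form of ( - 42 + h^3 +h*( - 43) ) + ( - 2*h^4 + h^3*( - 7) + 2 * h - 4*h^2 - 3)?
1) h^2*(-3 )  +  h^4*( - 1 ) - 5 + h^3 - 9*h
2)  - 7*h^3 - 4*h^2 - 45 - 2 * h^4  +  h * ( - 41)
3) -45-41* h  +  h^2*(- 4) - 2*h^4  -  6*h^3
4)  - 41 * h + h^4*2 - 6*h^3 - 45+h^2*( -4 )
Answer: 3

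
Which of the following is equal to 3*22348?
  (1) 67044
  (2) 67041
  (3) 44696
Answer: 1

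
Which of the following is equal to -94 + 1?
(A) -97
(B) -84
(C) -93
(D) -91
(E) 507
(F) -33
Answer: C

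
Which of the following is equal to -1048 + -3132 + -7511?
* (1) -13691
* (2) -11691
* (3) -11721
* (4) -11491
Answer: 2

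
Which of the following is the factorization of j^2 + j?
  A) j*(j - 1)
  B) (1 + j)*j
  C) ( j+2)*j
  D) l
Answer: B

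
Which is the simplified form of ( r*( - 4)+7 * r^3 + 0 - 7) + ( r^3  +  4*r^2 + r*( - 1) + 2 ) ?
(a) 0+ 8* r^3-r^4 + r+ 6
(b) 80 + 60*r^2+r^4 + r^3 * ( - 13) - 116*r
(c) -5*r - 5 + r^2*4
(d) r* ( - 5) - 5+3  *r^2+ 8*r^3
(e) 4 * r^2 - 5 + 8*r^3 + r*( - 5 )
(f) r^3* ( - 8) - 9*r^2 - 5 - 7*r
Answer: e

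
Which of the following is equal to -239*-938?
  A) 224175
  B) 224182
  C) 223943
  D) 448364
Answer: B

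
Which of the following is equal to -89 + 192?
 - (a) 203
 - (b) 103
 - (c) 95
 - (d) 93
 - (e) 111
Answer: b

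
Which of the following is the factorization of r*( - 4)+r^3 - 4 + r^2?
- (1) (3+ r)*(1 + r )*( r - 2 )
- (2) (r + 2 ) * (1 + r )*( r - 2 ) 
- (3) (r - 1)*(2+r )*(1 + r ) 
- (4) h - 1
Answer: 2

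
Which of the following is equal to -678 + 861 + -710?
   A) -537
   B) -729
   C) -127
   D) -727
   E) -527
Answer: E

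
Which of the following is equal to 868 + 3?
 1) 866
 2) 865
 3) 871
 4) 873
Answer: 3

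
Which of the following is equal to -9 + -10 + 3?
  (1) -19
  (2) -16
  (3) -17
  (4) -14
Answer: 2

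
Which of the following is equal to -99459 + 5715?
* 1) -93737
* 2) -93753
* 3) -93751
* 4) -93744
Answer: 4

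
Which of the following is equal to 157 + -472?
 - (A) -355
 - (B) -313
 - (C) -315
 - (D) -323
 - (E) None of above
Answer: C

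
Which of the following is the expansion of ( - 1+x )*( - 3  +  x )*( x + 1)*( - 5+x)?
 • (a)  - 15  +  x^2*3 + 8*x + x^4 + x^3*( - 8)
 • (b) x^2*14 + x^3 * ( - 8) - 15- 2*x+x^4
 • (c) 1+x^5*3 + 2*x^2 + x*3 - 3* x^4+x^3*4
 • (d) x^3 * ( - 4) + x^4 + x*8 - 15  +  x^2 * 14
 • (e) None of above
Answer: e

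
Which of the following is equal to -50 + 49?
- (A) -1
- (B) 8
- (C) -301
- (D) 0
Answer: A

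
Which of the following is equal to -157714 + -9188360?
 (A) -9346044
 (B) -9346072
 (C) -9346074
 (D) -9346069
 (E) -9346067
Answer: C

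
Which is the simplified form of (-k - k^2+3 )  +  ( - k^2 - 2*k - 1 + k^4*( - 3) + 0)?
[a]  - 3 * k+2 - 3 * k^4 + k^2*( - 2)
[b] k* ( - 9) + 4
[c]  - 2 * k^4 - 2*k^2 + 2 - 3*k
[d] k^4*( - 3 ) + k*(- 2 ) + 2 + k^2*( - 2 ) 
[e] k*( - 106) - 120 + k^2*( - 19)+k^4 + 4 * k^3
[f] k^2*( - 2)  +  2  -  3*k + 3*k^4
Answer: a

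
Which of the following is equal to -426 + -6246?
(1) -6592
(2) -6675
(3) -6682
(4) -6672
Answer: 4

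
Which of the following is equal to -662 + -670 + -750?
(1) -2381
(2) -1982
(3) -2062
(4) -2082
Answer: 4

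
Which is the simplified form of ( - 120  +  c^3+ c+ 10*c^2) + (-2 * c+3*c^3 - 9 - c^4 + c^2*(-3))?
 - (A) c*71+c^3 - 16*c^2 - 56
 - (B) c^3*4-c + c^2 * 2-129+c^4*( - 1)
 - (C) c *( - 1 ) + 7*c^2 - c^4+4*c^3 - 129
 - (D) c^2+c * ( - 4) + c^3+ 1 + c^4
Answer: C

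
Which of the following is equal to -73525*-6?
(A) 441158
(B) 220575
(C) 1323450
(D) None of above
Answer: D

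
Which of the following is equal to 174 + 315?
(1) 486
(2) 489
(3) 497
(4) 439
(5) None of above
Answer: 2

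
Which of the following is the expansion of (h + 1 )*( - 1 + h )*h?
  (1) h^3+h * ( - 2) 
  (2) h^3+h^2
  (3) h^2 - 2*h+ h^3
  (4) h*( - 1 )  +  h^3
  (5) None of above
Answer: 4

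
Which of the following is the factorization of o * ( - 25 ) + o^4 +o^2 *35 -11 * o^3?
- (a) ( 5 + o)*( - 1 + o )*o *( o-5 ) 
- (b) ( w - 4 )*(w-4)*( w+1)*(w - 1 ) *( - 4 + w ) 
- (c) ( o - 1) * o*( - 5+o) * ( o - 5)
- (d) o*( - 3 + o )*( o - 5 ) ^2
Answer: c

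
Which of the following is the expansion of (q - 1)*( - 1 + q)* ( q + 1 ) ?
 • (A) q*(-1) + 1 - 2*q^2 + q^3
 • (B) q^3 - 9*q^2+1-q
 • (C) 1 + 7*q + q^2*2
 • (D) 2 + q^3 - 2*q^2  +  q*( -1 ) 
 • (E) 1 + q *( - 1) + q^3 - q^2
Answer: E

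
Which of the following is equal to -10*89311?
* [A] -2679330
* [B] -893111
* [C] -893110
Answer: C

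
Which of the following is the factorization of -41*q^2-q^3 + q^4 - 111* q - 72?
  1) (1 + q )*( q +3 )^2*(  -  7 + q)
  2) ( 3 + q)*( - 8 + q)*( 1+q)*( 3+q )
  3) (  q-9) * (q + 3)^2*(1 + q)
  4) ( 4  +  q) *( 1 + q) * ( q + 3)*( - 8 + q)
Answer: 2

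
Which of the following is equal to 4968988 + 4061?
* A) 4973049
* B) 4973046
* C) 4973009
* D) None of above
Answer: A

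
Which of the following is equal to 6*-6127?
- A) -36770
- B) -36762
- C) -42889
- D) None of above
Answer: B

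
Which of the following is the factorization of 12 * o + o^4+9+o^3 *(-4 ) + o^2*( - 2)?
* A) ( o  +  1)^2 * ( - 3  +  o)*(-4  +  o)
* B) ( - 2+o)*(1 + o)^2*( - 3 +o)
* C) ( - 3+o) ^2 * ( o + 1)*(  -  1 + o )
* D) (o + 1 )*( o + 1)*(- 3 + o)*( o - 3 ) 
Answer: D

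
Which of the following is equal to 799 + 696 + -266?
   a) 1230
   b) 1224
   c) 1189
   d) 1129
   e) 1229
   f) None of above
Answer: e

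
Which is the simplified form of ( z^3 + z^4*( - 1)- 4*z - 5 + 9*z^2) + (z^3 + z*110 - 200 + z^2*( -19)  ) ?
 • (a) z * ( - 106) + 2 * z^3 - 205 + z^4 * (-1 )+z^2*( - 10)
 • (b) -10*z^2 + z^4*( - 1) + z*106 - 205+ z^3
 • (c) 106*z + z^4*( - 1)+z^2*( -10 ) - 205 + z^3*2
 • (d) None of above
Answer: c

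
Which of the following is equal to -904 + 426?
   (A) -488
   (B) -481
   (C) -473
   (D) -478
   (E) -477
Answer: D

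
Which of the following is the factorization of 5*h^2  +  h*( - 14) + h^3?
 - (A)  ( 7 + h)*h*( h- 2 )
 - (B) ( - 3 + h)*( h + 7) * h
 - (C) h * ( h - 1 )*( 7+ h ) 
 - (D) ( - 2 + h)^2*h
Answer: A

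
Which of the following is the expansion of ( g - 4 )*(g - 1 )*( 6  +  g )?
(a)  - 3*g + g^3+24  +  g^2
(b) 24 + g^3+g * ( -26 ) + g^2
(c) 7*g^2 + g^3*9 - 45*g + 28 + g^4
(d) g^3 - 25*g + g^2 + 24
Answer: b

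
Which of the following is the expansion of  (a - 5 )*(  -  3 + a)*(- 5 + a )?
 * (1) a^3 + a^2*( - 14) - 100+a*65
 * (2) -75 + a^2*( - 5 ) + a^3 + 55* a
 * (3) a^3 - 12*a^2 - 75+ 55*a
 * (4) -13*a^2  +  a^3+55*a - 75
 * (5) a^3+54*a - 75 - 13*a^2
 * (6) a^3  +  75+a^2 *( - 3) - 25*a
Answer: 4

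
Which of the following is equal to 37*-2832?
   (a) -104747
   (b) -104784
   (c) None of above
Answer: b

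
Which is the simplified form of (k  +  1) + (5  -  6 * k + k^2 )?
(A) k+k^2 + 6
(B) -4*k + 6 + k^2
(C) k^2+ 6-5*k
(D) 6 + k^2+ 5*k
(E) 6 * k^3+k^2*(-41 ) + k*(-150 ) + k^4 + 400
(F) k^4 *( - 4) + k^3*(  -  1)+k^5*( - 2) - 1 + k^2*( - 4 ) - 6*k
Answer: C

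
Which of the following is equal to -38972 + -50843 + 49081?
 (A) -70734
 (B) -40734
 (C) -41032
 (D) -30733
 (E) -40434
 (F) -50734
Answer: B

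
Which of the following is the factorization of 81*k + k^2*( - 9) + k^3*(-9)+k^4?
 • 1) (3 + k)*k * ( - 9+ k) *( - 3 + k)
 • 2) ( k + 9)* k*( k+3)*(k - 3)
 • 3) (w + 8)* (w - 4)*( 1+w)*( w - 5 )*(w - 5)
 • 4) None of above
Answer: 1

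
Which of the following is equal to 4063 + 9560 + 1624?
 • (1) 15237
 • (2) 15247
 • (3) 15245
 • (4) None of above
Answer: 2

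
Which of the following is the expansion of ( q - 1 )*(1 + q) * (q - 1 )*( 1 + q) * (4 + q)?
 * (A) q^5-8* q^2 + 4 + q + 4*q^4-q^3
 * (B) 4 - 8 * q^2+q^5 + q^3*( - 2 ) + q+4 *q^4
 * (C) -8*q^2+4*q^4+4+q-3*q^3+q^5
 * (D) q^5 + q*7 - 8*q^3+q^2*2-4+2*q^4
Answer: B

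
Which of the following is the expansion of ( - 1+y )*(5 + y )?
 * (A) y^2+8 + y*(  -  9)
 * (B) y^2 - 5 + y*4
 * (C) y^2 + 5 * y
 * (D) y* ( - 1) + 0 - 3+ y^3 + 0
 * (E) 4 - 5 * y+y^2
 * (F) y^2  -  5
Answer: B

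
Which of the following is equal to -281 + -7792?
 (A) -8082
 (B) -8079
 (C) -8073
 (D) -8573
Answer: C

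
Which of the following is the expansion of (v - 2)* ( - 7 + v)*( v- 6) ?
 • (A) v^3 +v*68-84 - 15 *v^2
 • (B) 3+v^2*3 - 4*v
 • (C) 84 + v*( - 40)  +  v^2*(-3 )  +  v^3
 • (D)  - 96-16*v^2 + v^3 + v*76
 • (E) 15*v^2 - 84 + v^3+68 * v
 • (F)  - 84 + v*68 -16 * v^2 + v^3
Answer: A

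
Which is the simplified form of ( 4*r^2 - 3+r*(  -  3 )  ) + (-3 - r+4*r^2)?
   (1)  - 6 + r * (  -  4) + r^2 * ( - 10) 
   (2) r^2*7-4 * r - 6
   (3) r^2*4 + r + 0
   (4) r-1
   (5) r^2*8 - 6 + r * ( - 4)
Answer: 5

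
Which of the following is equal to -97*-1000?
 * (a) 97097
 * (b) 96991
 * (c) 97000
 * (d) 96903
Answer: c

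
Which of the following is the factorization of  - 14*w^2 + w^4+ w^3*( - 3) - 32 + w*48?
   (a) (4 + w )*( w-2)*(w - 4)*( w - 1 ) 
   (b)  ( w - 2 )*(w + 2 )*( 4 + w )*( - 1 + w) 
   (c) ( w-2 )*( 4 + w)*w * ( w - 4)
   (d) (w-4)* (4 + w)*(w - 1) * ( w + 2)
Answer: a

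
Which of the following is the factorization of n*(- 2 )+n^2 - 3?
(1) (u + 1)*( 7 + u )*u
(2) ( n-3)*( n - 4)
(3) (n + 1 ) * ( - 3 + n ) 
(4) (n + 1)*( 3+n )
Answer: 3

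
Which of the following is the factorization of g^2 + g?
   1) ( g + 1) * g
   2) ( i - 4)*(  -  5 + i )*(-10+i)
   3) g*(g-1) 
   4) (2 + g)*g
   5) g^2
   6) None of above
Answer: 1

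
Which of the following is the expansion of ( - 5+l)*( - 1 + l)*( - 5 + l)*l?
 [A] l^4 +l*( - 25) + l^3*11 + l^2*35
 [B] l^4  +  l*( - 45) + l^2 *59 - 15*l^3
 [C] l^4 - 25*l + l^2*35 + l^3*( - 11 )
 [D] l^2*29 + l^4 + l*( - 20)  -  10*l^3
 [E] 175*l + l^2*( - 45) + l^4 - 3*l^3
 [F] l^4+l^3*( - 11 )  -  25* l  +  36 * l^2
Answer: C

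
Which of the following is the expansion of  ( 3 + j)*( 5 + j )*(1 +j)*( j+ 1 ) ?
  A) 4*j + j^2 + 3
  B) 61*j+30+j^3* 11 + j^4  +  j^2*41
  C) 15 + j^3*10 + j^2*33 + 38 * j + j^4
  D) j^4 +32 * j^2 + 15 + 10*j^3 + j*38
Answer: D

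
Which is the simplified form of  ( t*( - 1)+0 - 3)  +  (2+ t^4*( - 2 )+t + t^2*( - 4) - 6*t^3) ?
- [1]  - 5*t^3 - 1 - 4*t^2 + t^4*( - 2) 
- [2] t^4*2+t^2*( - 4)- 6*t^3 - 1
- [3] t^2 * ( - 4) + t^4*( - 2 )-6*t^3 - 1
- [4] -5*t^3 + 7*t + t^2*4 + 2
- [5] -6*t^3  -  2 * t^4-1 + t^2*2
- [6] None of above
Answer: 3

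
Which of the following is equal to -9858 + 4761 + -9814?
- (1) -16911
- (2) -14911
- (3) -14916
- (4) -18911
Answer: 2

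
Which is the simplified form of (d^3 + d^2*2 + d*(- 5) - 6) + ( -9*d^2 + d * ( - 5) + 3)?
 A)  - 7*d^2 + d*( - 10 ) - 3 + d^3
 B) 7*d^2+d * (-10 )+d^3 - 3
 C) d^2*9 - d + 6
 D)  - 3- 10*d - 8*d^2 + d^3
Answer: A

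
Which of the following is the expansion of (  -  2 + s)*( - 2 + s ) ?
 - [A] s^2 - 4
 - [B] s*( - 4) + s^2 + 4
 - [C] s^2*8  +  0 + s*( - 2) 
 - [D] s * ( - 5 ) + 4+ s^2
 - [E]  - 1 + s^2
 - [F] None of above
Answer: B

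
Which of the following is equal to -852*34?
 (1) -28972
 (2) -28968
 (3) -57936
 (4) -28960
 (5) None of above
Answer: 2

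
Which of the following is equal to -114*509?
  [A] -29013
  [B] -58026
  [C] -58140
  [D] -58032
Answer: B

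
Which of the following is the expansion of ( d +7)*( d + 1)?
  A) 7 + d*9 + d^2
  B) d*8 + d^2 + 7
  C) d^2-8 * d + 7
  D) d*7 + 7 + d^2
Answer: B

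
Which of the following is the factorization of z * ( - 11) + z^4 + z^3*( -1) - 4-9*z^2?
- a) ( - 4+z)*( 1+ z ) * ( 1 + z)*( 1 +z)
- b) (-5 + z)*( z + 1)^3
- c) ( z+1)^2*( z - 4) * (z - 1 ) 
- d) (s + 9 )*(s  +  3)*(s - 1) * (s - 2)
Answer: a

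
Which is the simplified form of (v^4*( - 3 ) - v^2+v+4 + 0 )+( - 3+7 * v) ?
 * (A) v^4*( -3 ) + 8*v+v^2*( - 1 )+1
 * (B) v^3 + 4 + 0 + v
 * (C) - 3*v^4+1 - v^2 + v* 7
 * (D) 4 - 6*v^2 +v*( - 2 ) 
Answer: A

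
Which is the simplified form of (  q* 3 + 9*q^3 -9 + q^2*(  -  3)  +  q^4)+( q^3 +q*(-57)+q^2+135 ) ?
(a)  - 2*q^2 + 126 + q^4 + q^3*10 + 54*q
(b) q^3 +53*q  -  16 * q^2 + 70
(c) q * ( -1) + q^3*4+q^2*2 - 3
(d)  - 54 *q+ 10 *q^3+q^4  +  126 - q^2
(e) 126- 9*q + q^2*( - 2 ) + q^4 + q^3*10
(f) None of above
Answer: f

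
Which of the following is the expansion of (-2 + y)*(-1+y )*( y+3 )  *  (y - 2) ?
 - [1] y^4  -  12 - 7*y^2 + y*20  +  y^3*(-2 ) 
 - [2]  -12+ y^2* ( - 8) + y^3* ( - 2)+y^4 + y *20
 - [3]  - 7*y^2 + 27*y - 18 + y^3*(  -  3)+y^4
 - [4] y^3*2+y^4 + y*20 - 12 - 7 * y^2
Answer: 1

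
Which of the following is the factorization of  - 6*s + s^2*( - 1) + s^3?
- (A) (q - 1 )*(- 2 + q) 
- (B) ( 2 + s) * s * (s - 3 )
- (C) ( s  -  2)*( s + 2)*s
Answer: B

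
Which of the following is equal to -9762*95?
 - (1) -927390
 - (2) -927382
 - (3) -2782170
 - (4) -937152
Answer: 1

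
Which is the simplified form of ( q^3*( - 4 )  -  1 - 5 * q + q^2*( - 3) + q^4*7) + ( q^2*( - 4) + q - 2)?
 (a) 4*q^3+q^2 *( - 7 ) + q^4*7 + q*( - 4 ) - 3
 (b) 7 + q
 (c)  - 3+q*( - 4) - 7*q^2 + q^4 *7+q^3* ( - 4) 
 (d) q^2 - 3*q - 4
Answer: c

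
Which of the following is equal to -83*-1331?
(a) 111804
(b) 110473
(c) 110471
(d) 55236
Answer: b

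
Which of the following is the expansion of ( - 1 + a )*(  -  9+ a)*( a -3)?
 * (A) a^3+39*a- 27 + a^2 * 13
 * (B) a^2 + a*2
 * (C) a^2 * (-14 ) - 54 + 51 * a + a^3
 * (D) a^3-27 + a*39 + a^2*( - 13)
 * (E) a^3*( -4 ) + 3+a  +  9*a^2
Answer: D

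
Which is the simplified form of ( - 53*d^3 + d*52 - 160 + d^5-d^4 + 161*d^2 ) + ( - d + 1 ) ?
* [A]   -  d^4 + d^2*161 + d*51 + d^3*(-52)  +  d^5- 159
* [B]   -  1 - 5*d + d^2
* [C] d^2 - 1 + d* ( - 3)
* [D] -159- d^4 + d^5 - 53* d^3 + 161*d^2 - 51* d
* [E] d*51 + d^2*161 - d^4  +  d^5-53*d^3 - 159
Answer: E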